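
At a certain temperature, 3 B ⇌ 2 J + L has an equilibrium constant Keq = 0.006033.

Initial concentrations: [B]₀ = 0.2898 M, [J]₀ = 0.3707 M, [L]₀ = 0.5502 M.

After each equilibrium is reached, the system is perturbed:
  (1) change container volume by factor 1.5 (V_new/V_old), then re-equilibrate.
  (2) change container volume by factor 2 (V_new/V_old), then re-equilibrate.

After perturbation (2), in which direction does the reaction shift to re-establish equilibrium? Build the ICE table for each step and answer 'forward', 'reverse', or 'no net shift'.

Direction: no net shift

Q₀ = 3.106 vs Keq = 0.006033 ⇒ Q>K, reverse
Step 1:
                   B          J          L
  Initial     0.2898     0.3707     0.5502
  Change      0.4413    -0.2942    -0.1471
  Equil       0.7311    0.07648     0.4031
  solve Keq expr → x = -0.1471; check Q = 0.006033
Then change container volume by factor 1.5 (V_new/V_old).
Step 2:
                   B          J          L
  Initial     0.4874    0.05099     0.2687
  Change           0          0          0
  Equil       0.4874    0.05099     0.2687
  solve Keq expr → x = 0; check Q = 0.006033
Then change container volume by factor 2 (V_new/V_old).
Step 3:
                   B          J          L
  Initial     0.2437    0.02549     0.1344
  Change           0          0          0
  Equil       0.2437    0.02549     0.1344
  solve Keq expr → x = 0; check Q = 0.006033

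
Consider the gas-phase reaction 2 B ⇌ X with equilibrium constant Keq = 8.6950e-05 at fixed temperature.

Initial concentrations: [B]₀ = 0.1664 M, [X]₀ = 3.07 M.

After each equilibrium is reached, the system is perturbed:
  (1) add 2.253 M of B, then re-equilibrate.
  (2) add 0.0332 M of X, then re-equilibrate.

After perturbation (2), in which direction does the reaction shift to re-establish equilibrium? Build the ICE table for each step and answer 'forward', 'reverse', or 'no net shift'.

Direction: reverse

Q₀ = 110.9 vs Keq = 8.6950e-05 ⇒ Q>K, reverse
Step 1:
                  B         X
  Initial    0.1664      3.07
  Change      6.133    -3.067
  Equil       6.299   0.00345
  solve Keq expr → x = -3.067; check Q = 8.6950e-05
Then add 2.253 M of B.
Step 2:
                  B         X
  Initial     8.552   0.00345
  Change  -0.005802  0.002901
  Equil       8.547  0.006351
  solve Keq expr → x = 0.002901; check Q = 8.6950e-05
Then add 0.0332 M of X.
Step 3:
                  B         X
  Initial     8.547   0.03955
  Change     0.0662   -0.0331
  Equil       8.613   0.00645
  solve Keq expr → x = -0.0331; check Q = 8.6950e-05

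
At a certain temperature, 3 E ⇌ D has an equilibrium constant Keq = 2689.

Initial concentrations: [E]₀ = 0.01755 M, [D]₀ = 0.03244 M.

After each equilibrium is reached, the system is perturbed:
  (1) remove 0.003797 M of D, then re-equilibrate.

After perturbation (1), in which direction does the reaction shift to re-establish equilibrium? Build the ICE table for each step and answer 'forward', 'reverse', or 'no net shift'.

Q₀ = 6001 vs Keq = 2689 ⇒ Q>K, reverse
Step 1:
                   E          D
  Initial    0.01755    0.03244
  Change    0.004986  -0.001662
  Equil      0.02254    0.03078
  solve Keq expr → x = -0.001662; check Q = 2689
Then remove 0.003797 M of D.
Step 2:
                   E          D
  Initial    0.02254    0.02698
  Change  -8.8903e-04 2.9634e-04
  Equil      0.02165    0.02728
  solve Keq expr → x = 2.9634e-04; check Q = 2689

Direction: forward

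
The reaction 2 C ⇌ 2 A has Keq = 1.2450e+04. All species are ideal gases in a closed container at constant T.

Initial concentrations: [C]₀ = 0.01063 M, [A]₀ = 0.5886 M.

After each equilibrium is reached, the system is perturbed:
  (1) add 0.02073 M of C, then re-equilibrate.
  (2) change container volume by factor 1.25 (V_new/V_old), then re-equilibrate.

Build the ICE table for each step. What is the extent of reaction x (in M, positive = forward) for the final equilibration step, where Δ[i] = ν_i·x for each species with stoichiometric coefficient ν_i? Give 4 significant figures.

Q₀ = 3066 vs Keq = 1.2450e+04 ⇒ Q<K, forward
Step 1:
                   C          A
  Initial    0.01063     0.5886
  Change   -0.005307   0.005307
  Equil     0.005323     0.5939
  solve Keq expr → x = 0.002654; check Q = 1.2450e+04
Then add 0.02073 M of C.
Step 2:
                   C          A
  Initial    0.02605     0.5939
  Change    -0.02055    0.02055
  Equil     0.005507     0.6145
  solve Keq expr → x = 0.01027; check Q = 1.2450e+04
Then change container volume by factor 1.25 (V_new/V_old).
Step 3:
                   C          A
  Initial   0.004405     0.4916
  Change           0          0
  Equil     0.004405     0.4916
  solve Keq expr → x = 0; check Q = 1.2450e+04

x = 0 M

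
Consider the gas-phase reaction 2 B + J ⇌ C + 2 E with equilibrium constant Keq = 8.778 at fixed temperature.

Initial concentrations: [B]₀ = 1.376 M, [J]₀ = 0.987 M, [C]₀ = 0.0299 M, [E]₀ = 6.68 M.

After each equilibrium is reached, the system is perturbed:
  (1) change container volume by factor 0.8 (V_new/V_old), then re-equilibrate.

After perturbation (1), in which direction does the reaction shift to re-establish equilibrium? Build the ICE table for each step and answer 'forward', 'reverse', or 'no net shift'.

Q₀ = 0.714 vs Keq = 8.778 ⇒ Q<K, forward
Step 1:
                  B         J         C         E
  init        1.376     0.987    0.0299      6.68
  Δ         -0.2946   -0.1473    0.1473    0.2946
  eq          1.081    0.8397    0.1772     6.975
  solve Keq expr → x = 0.1473; check Q = 8.778
Then change container volume by factor 0.8 (V_new/V_old).
Step 2:
                  B         J         C         E
  init        1.352      1.05    0.2215     8.718
  Δ               0         0         0         0
  eq          1.352      1.05    0.2215     8.718
  solve Keq expr → x = 0; check Q = 8.778

Direction: no net shift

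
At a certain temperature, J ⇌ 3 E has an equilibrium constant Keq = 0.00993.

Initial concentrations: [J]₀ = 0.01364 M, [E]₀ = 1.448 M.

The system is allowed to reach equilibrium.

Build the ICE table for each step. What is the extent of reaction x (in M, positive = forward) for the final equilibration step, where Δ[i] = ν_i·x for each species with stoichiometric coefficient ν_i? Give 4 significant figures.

x = -0.4281 M

Q₀ = 222.6 vs Keq = 0.00993 ⇒ Q>K, reverse
Step 1:
                  J         E
  init      0.01364     1.448
  Δ          0.4281    -1.284
  eq         0.4417    0.1637
  solve Keq expr → x = -0.4281; check Q = 0.00993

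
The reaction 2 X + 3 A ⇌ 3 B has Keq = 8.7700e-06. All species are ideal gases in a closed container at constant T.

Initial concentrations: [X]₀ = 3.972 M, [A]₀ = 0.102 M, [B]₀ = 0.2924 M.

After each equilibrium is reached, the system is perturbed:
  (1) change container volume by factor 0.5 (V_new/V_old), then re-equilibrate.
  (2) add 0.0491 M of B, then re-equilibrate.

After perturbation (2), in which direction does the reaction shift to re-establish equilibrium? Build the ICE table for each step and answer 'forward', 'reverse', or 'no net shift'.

Q₀ = 1.493 vs Keq = 8.7700e-06 ⇒ Q>K, reverse
Step 1:
                   X          A          B
  Initial      3.972      0.102     0.2924
  Change      0.1816     0.2724    -0.2724
  Equil        4.154     0.3744    0.01995
  solve Keq expr → x = -0.09082; check Q = 8.7700e-06
Then change container volume by factor 0.5 (V_new/V_old).
Step 2:
                   X          A          B
  Initial      8.307     0.7489    0.03991
  Change    -0.01436   -0.02155    0.02155
  Equil        8.293     0.7273    0.06145
  solve Keq expr → x = 0.007182; check Q = 8.7700e-06
Then add 0.0491 M of B.
Step 3:
                   X          A          B
  Initial      8.293     0.7273     0.1106
  Change     0.03009    0.04513   -0.04513
  Equil        8.323     0.7725    0.06542
  solve Keq expr → x = -0.01504; check Q = 8.7700e-06

Direction: reverse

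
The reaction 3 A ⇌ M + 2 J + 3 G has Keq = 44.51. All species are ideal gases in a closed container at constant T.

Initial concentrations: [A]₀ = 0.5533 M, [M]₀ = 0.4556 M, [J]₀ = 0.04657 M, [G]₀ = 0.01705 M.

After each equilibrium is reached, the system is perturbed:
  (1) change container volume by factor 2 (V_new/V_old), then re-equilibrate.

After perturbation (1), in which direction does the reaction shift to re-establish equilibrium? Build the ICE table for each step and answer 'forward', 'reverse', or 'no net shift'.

Direction: forward

Q₀ = 2.8913e-08 vs Keq = 44.51 ⇒ Q<K, forward
Step 1:
                   A          M          J          G
  init        0.5533     0.4556    0.04657    0.01705
  Δ          -0.4901     0.1634     0.3267     0.4901
  eq         0.06322      0.619     0.3733     0.5071
  solve Keq expr → x = 0.1634; check Q = 44.51
Then change container volume by factor 2 (V_new/V_old).
Step 2:
                   A          M          J          G
  init       0.03161     0.3095     0.1866     0.2536
  Δ         -0.01427   0.004755   0.009511    0.01427
  eq         0.01735     0.3142     0.1962     0.2678
  solve Keq expr → x = 0.004755; check Q = 44.51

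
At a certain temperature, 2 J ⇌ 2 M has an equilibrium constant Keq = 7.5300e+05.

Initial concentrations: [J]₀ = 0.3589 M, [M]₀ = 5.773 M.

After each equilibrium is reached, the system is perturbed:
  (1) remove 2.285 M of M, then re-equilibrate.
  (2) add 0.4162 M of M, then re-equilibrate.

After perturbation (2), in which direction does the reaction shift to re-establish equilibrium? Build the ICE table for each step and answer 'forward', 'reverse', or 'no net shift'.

Direction: reverse

Q₀ = 258.7 vs Keq = 7.5300e+05 ⇒ Q<K, forward
Step 1:
                  J         M
  init       0.3589     5.773
  Δ         -0.3518    0.3518
  eq       0.007058     6.125
  solve Keq expr → x = 0.1759; check Q = 7.5300e+05
Then remove 2.285 M of M.
Step 2:
                  J         M
  init     0.007058      3.84
  Δ        -0.00263   0.00263
  eq       0.004428     3.842
  solve Keq expr → x = 0.001315; check Q = 7.5300e+05
Then add 0.4162 M of M.
Step 3:
                  J         M
  init     0.004428     4.259
  Δ       4.7908e-04 -4.7908e-04
  eq       0.004907     4.258
  solve Keq expr → x = -2.3954e-04; check Q = 7.5300e+05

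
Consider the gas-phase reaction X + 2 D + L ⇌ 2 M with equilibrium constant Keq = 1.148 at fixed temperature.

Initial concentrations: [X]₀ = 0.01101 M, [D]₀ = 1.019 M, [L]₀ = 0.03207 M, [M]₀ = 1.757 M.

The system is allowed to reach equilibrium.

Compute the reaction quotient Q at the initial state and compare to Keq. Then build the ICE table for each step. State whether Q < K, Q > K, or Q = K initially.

Q₀ = 8420; Q > K (proceeds reverse)

Q₀ = 8420 vs Keq = 1.148 ⇒ Q>K, reverse
Step 1:
                    X           D           L           M
  init        0.01101       1.019     0.03207       1.757
  Δ            0.4276      0.8553      0.4276     -0.8553
  eq           0.4386       1.874      0.4597      0.9017
  solve Keq expr → x = -0.4276; check Q = 1.148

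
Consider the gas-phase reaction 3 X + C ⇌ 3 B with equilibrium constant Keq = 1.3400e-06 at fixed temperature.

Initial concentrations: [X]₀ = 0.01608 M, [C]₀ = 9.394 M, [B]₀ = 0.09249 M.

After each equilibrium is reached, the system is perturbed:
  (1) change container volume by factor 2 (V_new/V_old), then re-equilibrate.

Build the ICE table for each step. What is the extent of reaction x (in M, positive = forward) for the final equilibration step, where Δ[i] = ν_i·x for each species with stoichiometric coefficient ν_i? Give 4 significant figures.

x = -8.3408e-05 M

Q₀ = 20.26 vs Keq = 1.3400e-06 ⇒ Q>K, reverse
Step 1:
                   X          C          B
  init       0.01608      9.394    0.09249
  Δ          0.09002    0.03001   -0.09002
  eq          0.1061      9.424   0.002471
  solve Keq expr → x = -0.03001; check Q = 1.3400e-06
Then change container volume by factor 2 (V_new/V_old).
Step 2:
                   X          C          B
  init       0.05305      4.712   0.001235
  Δ       2.5022e-04 8.3408e-05 -2.5022e-04
  eq          0.0533      4.712 9.8514e-04
  solve Keq expr → x = -8.3408e-05; check Q = 1.3400e-06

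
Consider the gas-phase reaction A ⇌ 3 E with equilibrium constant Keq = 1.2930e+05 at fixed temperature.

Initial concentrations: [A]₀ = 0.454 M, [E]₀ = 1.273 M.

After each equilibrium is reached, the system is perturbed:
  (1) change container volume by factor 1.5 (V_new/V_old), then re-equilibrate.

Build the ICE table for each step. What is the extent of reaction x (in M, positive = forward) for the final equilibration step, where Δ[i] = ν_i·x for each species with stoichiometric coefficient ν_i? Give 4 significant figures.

x = 5.2369e-05 M

Q₀ = 4.544 vs Keq = 1.2930e+05 ⇒ Q<K, forward
Step 1:
                    A           E
  init          0.454       1.273
  Δ           -0.4539       1.362
  eq       1.4143e-04       2.635
  solve Keq expr → x = 0.4539; check Q = 1.2930e+05
Then change container volume by factor 1.5 (V_new/V_old).
Step 2:
                    A           E
  init     9.4285e-05       1.756
  Δ       -5.2369e-05  1.5711e-04
  eq       4.1916e-05       1.757
  solve Keq expr → x = 5.2369e-05; check Q = 1.2930e+05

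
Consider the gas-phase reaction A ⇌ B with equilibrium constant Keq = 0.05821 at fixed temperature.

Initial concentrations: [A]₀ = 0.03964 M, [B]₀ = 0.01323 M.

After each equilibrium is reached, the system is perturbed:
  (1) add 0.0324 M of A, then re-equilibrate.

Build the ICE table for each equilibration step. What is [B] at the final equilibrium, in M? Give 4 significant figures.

Q₀ = 0.3338 vs Keq = 0.05821 ⇒ Q>K, reverse
Step 1:
                  A         B
  init      0.03964   0.01323
  Δ         0.01032  -0.01032
  eq        0.04996  0.002908
  solve Keq expr → x = -0.01032; check Q = 0.05821
Then add 0.0324 M of A.
Step 2:
                  A         B
  init      0.08236  0.002908
  Δ       -0.001782  0.001782
  eq        0.08058  0.004691
  solve Keq expr → x = 0.001782; check Q = 0.05821

[B]_eq = 0.004691 M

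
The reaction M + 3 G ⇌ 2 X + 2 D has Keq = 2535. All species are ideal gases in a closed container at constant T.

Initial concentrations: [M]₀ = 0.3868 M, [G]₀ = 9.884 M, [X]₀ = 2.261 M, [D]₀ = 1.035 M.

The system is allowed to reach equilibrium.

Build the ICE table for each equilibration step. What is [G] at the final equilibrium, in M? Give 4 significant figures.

[G]_eq = 8.724 M

Q₀ = 0.01466 vs Keq = 2535 ⇒ Q<K, forward
Step 1:
                  M         G         X         D
  I          0.3868     9.884     2.261     1.035
  C         -0.3868     -1.16    0.7736    0.7736
  E       1.7897e-05     8.724     3.035     1.809
  solve Keq expr → x = 0.3868; check Q = 2535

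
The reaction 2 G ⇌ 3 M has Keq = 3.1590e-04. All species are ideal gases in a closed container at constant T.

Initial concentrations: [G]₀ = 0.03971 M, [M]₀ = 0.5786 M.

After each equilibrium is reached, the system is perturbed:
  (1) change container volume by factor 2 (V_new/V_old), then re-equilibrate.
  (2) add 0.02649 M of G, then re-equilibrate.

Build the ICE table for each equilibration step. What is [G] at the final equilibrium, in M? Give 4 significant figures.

Q₀ = 122.8 vs Keq = 3.1590e-04 ⇒ Q>K, reverse
Step 1:
                  G         M
  init      0.03971    0.5786
  Δ          0.3611   -0.5416
  eq         0.4008   0.03702
  solve Keq expr → x = -0.1805; check Q = 3.1590e-04
Then change container volume by factor 2 (V_new/V_old).
Step 2:
                  G         M
  init       0.2004   0.01851
  Δ       -0.003049  0.004574
  eq         0.1973   0.02308
  solve Keq expr → x = 0.001525; check Q = 3.1590e-04
Then add 0.02649 M of G.
Step 3:
                  G         M
  init       0.2238   0.02308
  Δ       -0.001284  0.001926
  eq         0.2225   0.02501
  solve Keq expr → x = 6.4204e-04; check Q = 3.1590e-04

[G]_eq = 0.2225 M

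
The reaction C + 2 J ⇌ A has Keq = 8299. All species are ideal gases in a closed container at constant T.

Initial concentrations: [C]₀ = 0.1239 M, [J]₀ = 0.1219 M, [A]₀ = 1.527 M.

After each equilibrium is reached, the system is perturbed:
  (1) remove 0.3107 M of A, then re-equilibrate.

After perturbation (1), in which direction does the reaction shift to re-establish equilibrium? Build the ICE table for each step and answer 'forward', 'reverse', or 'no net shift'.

Direction: forward

Q₀ = 829.4 vs Keq = 8299 ⇒ Q<K, forward
Step 1:
                   C          J          A
  init        0.1239     0.1219      1.527
  Δ         -0.03758   -0.07517    0.03758
  eq         0.08632    0.04673      1.565
  solve Keq expr → x = 0.03758; check Q = 8299
Then remove 0.3107 M of A.
Step 2:
                   C          J          A
  init       0.08632    0.04673      1.254
  Δ        -0.002163  -0.004326   0.002163
  eq         0.08415    0.04241      1.256
  solve Keq expr → x = 0.002163; check Q = 8299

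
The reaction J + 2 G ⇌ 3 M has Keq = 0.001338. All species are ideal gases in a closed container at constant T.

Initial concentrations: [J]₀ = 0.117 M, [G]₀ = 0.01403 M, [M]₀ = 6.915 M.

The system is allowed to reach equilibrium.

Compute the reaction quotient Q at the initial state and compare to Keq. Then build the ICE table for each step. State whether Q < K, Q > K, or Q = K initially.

Q₀ = 1.4357e+07; Q > K (proceeds reverse)

Q₀ = 1.4357e+07 vs Keq = 0.001338 ⇒ Q>K, reverse
Step 1:
                  J         G         M
  Initial     0.117   0.01403     6.915
  Change      2.176     4.351    -6.527
  Equil       2.293     4.365    0.3881
  solve Keq expr → x = -2.176; check Q = 0.001338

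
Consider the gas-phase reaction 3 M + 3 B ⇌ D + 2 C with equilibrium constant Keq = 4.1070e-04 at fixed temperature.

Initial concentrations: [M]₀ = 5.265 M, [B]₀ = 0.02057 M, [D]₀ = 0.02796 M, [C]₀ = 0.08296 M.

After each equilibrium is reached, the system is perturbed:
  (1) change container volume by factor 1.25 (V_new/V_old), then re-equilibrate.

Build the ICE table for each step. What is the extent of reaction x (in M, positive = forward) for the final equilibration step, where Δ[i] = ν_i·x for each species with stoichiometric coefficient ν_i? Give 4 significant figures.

Q₀ = 0.1515 vs Keq = 4.1070e-04 ⇒ Q>K, reverse
Step 1:
                  M         B         D         C
  I           5.265   0.02057   0.02796   0.08296
  C         0.05249   0.05249   -0.0175  -0.03499
  E           5.317   0.07306   0.01046   0.04797
  solve Keq expr → x = -0.0175; check Q = 4.1070e-04
Then change container volume by factor 1.25 (V_new/V_old).
Step 2:
                  M         B         D         C
  I           4.254   0.05845  0.008371   0.03837
  C        0.005117  0.005117 -0.001706 -0.003411
  E           4.259   0.06356  0.006666   0.03496
  solve Keq expr → x = -0.001706; check Q = 4.1070e-04

x = -0.001706 M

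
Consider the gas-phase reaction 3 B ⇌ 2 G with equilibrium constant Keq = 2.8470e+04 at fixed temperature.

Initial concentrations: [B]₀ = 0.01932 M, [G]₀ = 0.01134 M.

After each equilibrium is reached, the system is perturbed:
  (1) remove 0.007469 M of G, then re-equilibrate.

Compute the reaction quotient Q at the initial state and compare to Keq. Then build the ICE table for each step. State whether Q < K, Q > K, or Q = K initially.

Q₀ = 17.83 vs Keq = 2.8470e+04 ⇒ Q<K, forward
Step 1:
                   B          G
  Initial    0.01932    0.01134
  Change    -0.01671    0.01114
  Equil     0.002609    0.02248
  solve Keq expr → x = 0.00557; check Q = 2.8470e+04
Then remove 0.007469 M of G.
Step 2:
                   B          G
  Initial   0.002609    0.01501
  Change  -5.8153e-04 3.8768e-04
  Equil     0.002027     0.0154
  solve Keq expr → x = 1.9384e-04; check Q = 2.8470e+04

Q₀ = 17.83; Q < K (proceeds forward)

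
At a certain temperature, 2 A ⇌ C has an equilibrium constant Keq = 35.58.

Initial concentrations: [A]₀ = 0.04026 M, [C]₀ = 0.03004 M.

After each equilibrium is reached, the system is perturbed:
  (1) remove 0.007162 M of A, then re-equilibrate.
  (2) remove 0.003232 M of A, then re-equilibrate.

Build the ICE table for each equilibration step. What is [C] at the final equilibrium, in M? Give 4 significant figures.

Q₀ = 18.53 vs Keq = 35.58 ⇒ Q<K, forward
Step 1:
                  A         C
  I         0.04026   0.03004
  C       -0.009084  0.004542
  E         0.03118   0.03458
  solve Keq expr → x = 0.004542; check Q = 35.58
Then remove 0.007162 M of A.
Step 2:
                  A         C
  I         0.02401   0.03458
  C        0.005821 -0.002911
  E         0.02984   0.03167
  solve Keq expr → x = -0.002911; check Q = 35.58
Then remove 0.003232 M of A.
Step 3:
                  A         C
  I          0.0266   0.03167
  C        0.002611 -0.001305
  E         0.02921   0.03037
  solve Keq expr → x = -0.001305; check Q = 35.58

[C]_eq = 0.03037 M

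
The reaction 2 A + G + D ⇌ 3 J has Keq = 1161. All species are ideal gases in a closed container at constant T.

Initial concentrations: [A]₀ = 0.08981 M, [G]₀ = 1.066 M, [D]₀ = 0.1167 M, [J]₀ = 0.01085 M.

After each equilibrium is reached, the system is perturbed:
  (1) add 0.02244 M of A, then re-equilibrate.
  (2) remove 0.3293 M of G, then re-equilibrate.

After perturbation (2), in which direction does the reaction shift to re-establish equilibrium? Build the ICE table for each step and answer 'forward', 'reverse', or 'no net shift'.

Direction: reverse

Q₀ = 0.001273 vs Keq = 1161 ⇒ Q<K, forward
Step 1:
                   A          G          D          J
  I          0.08981      1.066     0.1167    0.01085
  C          -0.0844    -0.0422    -0.0422     0.1266
  E         0.005415      1.024     0.0745     0.1374
  solve Keq expr → x = 0.0422; check Q = 1161
Then add 0.02244 M of A.
Step 2:
                   A          G          D          J
  I          0.02785      1.024     0.0745     0.1374
  C         -0.01999  -0.009996  -0.009996    0.02999
  E         0.007862      1.014    0.06451     0.1674
  solve Keq expr → x = 0.009996; check Q = 1161
Then remove 0.3293 M of G.
Step 3:
                   A          G          D          J
  I         0.007862     0.6845    0.06451     0.1674
  C         0.001461 7.3060e-04 7.3060e-04  -0.002192
  E         0.009324     0.6852    0.06524     0.1652
  solve Keq expr → x = -7.3060e-04; check Q = 1161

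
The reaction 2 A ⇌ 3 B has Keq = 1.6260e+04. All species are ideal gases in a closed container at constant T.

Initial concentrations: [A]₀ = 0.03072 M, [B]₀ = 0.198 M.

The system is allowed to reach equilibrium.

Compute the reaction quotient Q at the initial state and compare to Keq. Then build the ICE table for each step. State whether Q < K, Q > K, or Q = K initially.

Q₀ = 8.225 vs Keq = 1.6260e+04 ⇒ Q<K, forward
Step 1:
                  A         B
  init      0.03072     0.198
  Δ        -0.02978   0.04467
  eq      9.3751e-04    0.2427
  solve Keq expr → x = 0.01489; check Q = 1.6260e+04

Q₀ = 8.225; Q < K (proceeds forward)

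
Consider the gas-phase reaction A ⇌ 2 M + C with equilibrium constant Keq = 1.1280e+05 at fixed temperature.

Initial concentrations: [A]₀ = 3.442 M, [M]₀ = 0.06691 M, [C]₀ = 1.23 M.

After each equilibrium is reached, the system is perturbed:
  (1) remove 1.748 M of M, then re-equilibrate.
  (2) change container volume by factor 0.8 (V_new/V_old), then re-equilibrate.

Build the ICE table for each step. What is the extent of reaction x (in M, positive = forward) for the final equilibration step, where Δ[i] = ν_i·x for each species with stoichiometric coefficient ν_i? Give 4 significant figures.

x = -7.8613e-04 M

Q₀ = 0.0016 vs Keq = 1.1280e+05 ⇒ Q<K, forward
Step 1:
                   A          M          C
  I            3.442    0.06691       1.23
  C            -3.44       6.88       3.44
  E         0.001998      6.947       4.67
  solve Keq expr → x = 3.44; check Q = 1.1280e+05
Then remove 1.748 M of M.
Step 2:
                   A          M          C
  I         0.001998      5.199       4.67
  C       -8.7801e-04   0.001756 8.7801e-04
  E          0.00112      5.201      4.671
  solve Keq expr → x = 8.7801e-04; check Q = 1.1280e+05
Then change container volume by factor 0.8 (V_new/V_old).
Step 3:
                   A          M          C
  I           0.0014      6.501      5.839
  C       7.8613e-04  -0.001572 -7.8613e-04
  E         0.002186      6.499      5.838
  solve Keq expr → x = -7.8613e-04; check Q = 1.1280e+05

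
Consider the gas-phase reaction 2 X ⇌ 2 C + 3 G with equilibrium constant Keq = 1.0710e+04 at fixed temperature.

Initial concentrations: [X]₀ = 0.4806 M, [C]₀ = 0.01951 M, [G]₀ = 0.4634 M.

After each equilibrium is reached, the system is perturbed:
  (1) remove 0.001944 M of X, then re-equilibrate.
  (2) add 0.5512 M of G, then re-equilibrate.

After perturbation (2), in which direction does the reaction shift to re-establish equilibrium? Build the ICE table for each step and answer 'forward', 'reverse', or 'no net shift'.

Q₀ = 1.6399e-04 vs Keq = 1.0710e+04 ⇒ Q<K, forward
Step 1:
                  X         C         G
  Initial    0.4806   0.01951    0.4634
  Change    -0.4745    0.4745    0.7118
  Equil    0.006082     0.494     1.175
  solve Keq expr → x = 0.2373; check Q = 1.0710e+04
Then remove 0.001944 M of X.
Step 2:
                  X         C         G
  Initial  0.004138     0.494     1.175
  Change   0.001899 -0.001899 -0.002848
  Equil    0.006036    0.4921     1.172
  solve Keq expr → x = -9.4931e-04; check Q = 1.0710e+04
Then add 0.5512 M of G.
Step 3:
                  X         C         G
  Initial  0.006036    0.4921     1.724
  Change   0.004561 -0.004561 -0.006841
  Equil      0.0106    0.4876     1.717
  solve Keq expr → x = -0.00228; check Q = 1.0710e+04

Direction: reverse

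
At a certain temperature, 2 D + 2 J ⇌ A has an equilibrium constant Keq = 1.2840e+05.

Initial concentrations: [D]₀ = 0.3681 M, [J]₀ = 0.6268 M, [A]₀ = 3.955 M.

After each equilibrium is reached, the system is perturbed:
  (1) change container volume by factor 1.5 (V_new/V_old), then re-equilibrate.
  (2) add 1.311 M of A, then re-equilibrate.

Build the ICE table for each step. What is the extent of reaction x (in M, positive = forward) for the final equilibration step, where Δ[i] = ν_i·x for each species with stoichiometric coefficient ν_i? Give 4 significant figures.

x = -0.00222 M

Q₀ = 74.29 vs Keq = 1.2840e+05 ⇒ Q<K, forward
Step 1:
                    D           J           A
  I            0.3681      0.6268       3.955
  C           -0.3478     -0.3478      0.1739
  E           0.02032       0.279       4.129
  solve Keq expr → x = 0.1739; check Q = 1.2840e+05
Then change container volume by factor 1.5 (V_new/V_old).
Step 2:
                    D           J           A
  I           0.01355       0.186       2.753
  C           0.01005     0.01005   -0.005023
  E           0.02359      0.1961       2.748
  solve Keq expr → x = -0.005023; check Q = 1.2840e+05
Then add 1.311 M of A.
Step 3:
                    D           J           A
  I           0.02359      0.1961       4.059
  C          0.004439    0.004439    -0.00222
  E           0.02803      0.2005       4.056
  solve Keq expr → x = -0.00222; check Q = 1.2840e+05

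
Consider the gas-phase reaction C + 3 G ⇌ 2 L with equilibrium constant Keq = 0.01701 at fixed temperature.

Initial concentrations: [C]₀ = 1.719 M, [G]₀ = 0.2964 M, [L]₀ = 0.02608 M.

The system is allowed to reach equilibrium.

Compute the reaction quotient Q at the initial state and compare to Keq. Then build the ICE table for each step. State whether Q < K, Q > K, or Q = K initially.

Q₀ = 0.0152 vs Keq = 0.01701 ⇒ Q<K, forward
Step 1:
                   C          G          L
  Initial      1.719     0.2964    0.02608
  Change  -6.2383e-04  -0.001871   0.001248
  Equil        1.718     0.2945    0.02733
  solve Keq expr → x = 6.2383e-04; check Q = 0.01701

Q₀ = 0.0152; Q < K (proceeds forward)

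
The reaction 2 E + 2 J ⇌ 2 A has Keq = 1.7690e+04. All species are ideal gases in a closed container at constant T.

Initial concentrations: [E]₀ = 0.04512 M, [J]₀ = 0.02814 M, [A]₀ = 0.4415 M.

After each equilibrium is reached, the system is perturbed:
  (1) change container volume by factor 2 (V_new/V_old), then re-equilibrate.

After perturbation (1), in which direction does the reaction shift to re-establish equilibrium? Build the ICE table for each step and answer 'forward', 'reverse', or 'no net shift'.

Direction: reverse

Q₀ = 1.2091e+05 vs Keq = 1.7690e+04 ⇒ Q>K, reverse
Step 1:
                    E           J           A
  init        0.04512     0.02814      0.4415
  Δ           0.02028     0.02028    -0.02028
  eq           0.0654     0.04842      0.4212
  solve Keq expr → x = -0.01014; check Q = 1.7690e+04
Then change container volume by factor 2 (V_new/V_old).
Step 2:
                    E           J           A
  init         0.0327     0.02421      0.2106
  Δ           0.01056     0.01056    -0.01056
  eq          0.04326     0.03477      0.2001
  solve Keq expr → x = -0.005279; check Q = 1.7690e+04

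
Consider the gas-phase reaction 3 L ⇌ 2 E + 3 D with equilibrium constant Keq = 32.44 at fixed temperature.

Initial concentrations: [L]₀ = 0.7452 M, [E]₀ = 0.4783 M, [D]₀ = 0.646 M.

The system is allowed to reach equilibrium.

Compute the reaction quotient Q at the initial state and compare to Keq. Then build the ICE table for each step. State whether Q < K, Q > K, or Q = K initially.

Q₀ = 0.149 vs Keq = 32.44 ⇒ Q<K, forward
Step 1:
                  L         E         D
  Initial    0.7452    0.4783     0.646
  Change    -0.4531    0.3021    0.4531
  Equil      0.2921    0.7804     1.099
  solve Keq expr → x = 0.151; check Q = 32.44

Q₀ = 0.149; Q < K (proceeds forward)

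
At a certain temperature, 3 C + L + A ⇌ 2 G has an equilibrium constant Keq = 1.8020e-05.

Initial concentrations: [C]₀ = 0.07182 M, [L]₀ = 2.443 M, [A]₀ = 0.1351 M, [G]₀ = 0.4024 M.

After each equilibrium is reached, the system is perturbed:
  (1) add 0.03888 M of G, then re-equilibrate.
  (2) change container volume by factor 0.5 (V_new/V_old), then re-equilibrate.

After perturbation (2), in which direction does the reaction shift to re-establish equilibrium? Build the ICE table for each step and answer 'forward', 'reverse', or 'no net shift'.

Q₀ = 1324 vs Keq = 1.8020e-05 ⇒ Q>K, reverse
Step 1:
                   C          L          A          G
  Initial    0.07182      2.443     0.1351     0.4024
  Change      0.6003     0.2001     0.2001    -0.4002
  Equil       0.6721      2.643     0.3352   0.002202
  solve Keq expr → x = -0.2001; check Q = 1.8020e-05
Then add 0.03888 M of G.
Step 2:
                   C          L          A          G
  Initial     0.6721      2.643     0.3352    0.04108
  Change     0.05777    0.01926    0.01926   -0.03851
  Equil       0.7299      2.662     0.3545   0.002571
  solve Keq expr → x = -0.01926; check Q = 1.8020e-05
Then change container volume by factor 0.5 (V_new/V_old).
Step 3:
                   C          L          A          G
  Initial       1.46      5.325     0.7089   0.005143
  Change    -0.01372  -0.004573  -0.004573   0.009146
  Equil        1.446       5.32     0.7043    0.01429
  solve Keq expr → x = 0.004573; check Q = 1.8020e-05

Direction: forward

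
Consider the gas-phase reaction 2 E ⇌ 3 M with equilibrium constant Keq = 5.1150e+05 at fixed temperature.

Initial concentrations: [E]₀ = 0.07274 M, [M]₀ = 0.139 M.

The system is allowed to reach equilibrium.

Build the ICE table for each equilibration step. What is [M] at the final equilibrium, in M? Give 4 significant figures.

Q₀ = 0.5076 vs Keq = 5.1150e+05 ⇒ Q<K, forward
Step 1:
                  E         M
  I         0.07274     0.139
  C        -0.07257    0.1089
  E       1.7253e-04    0.2479
  solve Keq expr → x = 0.03628; check Q = 5.1150e+05

[M]_eq = 0.2479 M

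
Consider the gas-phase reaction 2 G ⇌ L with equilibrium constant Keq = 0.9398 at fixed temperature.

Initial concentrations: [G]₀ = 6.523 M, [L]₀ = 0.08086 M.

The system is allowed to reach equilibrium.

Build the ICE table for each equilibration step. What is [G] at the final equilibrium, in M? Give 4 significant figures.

Q₀ = 0.0019 vs Keq = 0.9398 ⇒ Q<K, forward
Step 1:
                  G         L
  I           6.523   0.08086
  C          -4.884     2.442
  E           1.639     2.523
  solve Keq expr → x = 2.442; check Q = 0.9398

[G]_eq = 1.639 M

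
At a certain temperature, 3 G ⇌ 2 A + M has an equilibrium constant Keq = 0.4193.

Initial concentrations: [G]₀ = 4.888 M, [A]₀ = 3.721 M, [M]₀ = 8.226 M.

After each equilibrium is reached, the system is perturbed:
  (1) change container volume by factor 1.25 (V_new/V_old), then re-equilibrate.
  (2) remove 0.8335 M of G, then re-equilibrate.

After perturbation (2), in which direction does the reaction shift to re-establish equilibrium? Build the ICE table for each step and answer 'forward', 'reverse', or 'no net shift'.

Direction: reverse

Q₀ = 0.9752 vs Keq = 0.4193 ⇒ Q>K, reverse
Step 1:
                   G          A          M
  I            4.888      3.721      8.226
  C           0.8476    -0.5651    -0.2825
  E            5.736      3.156      7.943
  solve Keq expr → x = -0.2825; check Q = 0.4193
Then change container volume by factor 1.25 (V_new/V_old).
Step 2:
                   G          A          M
  I            4.588      2.525      6.355
  C                0          0          0
  E            4.588      2.525      6.355
  solve Keq expr → x = 0; check Q = 0.4193
Then remove 0.8335 M of G.
Step 3:
                   G          A          M
  I            3.755      2.525      6.355
  C            0.439    -0.2927    -0.1463
  E            4.194      2.232      6.208
  solve Keq expr → x = -0.1463; check Q = 0.4193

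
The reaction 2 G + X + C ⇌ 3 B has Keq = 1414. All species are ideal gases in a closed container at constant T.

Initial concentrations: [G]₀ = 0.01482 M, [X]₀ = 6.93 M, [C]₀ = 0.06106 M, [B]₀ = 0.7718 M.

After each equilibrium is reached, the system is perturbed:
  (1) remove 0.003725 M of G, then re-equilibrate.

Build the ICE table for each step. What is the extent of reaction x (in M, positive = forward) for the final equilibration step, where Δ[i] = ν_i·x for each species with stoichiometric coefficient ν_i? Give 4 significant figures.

Q₀ = 4947 vs Keq = 1414 ⇒ Q>K, reverse
Step 1:
                   G          X          C          B
  I          0.01482       6.93    0.06106     0.7718
  C          0.01089   0.005446   0.005446   -0.01634
  E          0.02571      6.935    0.06651     0.7555
  solve Keq expr → x = -0.005446; check Q = 1414
Then remove 0.003725 M of G.
Step 2:
                   G          X          C          B
  I          0.02199      6.935    0.06651     0.7555
  C          0.00318    0.00159    0.00159   -0.00477
  E          0.02517      6.937     0.0681     0.7507
  solve Keq expr → x = -0.00159; check Q = 1414

x = -0.00159 M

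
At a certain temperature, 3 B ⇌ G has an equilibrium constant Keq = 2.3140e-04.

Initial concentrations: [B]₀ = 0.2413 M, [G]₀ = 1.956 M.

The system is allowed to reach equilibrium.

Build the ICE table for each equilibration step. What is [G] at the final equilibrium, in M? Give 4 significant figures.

[G]_eq = 0.04904 M

Q₀ = 139.2 vs Keq = 2.3140e-04 ⇒ Q>K, reverse
Step 1:
                  B         G
  init       0.2413     1.956
  Δ           5.721    -1.907
  eq          5.962   0.04904
  solve Keq expr → x = -1.907; check Q = 2.3140e-04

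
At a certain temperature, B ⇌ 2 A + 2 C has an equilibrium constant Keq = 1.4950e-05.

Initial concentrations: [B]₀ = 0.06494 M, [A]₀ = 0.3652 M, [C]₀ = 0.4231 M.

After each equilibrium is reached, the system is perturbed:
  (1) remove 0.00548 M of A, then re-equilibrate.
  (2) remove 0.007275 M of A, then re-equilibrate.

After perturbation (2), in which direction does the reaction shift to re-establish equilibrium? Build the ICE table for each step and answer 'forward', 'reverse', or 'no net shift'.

Q₀ = 0.3677 vs Keq = 1.4950e-05 ⇒ Q>K, reverse
Step 1:
                    B           A           C
  Initial     0.06494      0.3652      0.4231
  Change        0.171      -0.342      -0.342
  Equil         0.236     0.02317     0.08107
  solve Keq expr → x = -0.171; check Q = 1.4950e-05
Then remove 0.00548 M of A.
Step 2:
                    B           A           C
  Initial       0.236     0.01769     0.08107
  Change    -0.002116    0.004232    0.004232
  Equil        0.2338     0.02192      0.0853
  solve Keq expr → x = 0.002116; check Q = 1.4950e-05
Then remove 0.007275 M of A.
Step 3:
                    B           A           C
  Initial      0.2338     0.01464      0.0853
  Change    -0.002881    0.005761    0.005761
  Equil         0.231     0.02041     0.09106
  solve Keq expr → x = 0.002881; check Q = 1.4950e-05

Direction: forward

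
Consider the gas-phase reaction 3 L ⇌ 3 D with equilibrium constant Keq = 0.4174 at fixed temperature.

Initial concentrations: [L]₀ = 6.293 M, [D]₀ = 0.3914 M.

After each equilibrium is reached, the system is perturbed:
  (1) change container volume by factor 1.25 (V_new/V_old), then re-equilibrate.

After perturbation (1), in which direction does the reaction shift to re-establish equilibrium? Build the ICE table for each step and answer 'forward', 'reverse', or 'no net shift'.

Q₀ = 2.4060e-04 vs Keq = 0.4174 ⇒ Q<K, forward
Step 1:
                    L           D
  init          6.293      0.3914
  Δ            -2.468       2.468
  eq            3.825       2.859
  solve Keq expr → x = 0.8225; check Q = 0.4174
Then change container volume by factor 1.25 (V_new/V_old).
Step 2:
                    L           D
  init           3.06       2.287
  Δ                 0           0
  eq             3.06       2.287
  solve Keq expr → x = 0; check Q = 0.4174

Direction: no net shift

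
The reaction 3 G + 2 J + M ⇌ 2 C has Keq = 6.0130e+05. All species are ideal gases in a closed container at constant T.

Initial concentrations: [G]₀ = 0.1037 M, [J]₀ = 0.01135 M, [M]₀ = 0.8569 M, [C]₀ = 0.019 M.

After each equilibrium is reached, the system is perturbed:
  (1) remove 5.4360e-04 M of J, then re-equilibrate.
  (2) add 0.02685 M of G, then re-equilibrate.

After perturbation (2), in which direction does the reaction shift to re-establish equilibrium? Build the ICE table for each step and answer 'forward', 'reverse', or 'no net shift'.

Q₀ = 2933 vs Keq = 6.0130e+05 ⇒ Q<K, forward
Step 1:
                   G          J          M          C
  Initial     0.1037    0.01135     0.8569      0.019
  Change    -0.01475  -0.009832  -0.004916   0.009832
  Equil      0.08895   0.001518      0.852    0.02883
  solve Keq expr → x = 0.004916; check Q = 6.0130e+05
Then remove 5.4360e-04 M of J.
Step 2:
                   G          J          M          C
  Initial    0.08895 9.7475e-04      0.852    0.02883
  Change  7.4777e-04 4.9851e-04 2.4926e-04 -4.9851e-04
  Equil       0.0897   0.001473     0.8522    0.02833
  solve Keq expr → x = -2.4926e-04; check Q = 6.0130e+05
Then add 0.02685 M of G.
Step 3:
                   G          J          M          C
  Initial     0.1166   0.001473     0.8522    0.02833
  Change  -6.8035e-04 -4.5357e-04 -2.2678e-04 4.5357e-04
  Equil       0.1159    0.00102      0.852    0.02879
  solve Keq expr → x = 2.2678e-04; check Q = 6.0130e+05

Direction: forward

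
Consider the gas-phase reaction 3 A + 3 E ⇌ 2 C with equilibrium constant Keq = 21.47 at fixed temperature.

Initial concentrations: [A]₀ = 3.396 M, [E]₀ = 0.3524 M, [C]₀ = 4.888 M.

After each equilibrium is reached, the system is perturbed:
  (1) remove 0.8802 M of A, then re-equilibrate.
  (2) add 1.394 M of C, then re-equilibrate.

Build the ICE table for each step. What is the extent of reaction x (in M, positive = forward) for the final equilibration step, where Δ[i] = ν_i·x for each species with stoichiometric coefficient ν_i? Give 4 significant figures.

x = -0.02023 M

Q₀ = 13.94 vs Keq = 21.47 ⇒ Q<K, forward
Step 1:
                  A         E         C
  Initial     3.396    0.3524     4.888
  Change   -0.04223  -0.04223   0.02815
  Equil       3.354    0.3102     4.916
  solve Keq expr → x = 0.01408; check Q = 21.47
Then remove 0.8802 M of A.
Step 2:
                  A         E         C
  Initial     2.474    0.3102     4.916
  Change    0.09193   0.09193  -0.06128
  Equil       2.566    0.4021     4.855
  solve Keq expr → x = -0.03064; check Q = 21.47
Then add 1.394 M of C.
Step 3:
                  A         E         C
  Initial     2.566    0.4021     6.249
  Change    0.06069   0.06069  -0.04046
  Equil       2.626    0.4628     6.208
  solve Keq expr → x = -0.02023; check Q = 21.47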